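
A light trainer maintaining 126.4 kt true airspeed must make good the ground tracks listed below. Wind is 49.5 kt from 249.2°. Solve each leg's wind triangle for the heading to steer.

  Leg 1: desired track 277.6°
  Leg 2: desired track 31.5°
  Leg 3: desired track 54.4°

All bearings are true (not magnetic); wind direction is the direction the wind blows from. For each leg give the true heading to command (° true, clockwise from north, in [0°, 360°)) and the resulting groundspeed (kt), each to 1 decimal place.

Leg 1: heading=266.9°, groundspeed=80.6 kt
Leg 2: heading=17.6°, groundspeed=161.9 kt
Leg 3: heading=48.7°, groundspeed=173.6 kt

Leg 1: desired track 277.6°; wind correction -10.7° → command heading 266.9°, groundspeed 80.6 kt
Leg 2: desired track 31.5°; wind correction -13.9° → command heading 17.6°, groundspeed 161.9 kt
Leg 3: desired track 54.4°; wind correction -5.7° → command heading 48.7°, groundspeed 173.6 kt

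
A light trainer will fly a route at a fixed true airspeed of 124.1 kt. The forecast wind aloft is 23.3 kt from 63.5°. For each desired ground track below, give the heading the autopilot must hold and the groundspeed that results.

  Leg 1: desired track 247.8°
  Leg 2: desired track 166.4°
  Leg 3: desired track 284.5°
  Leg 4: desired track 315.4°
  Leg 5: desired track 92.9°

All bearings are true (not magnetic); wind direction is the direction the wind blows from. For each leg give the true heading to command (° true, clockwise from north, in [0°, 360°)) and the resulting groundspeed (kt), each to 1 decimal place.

Leg 1: desired track 247.8°; wind correction +0.8° → command heading 248.6°, groundspeed 147.3 kt
Leg 2: desired track 166.4°; wind correction -10.5° → command heading 155.9°, groundspeed 127.2 kt
Leg 3: desired track 284.5°; wind correction +7.1° → command heading 291.6°, groundspeed 140.7 kt
Leg 4: desired track 315.4°; wind correction +10.3° → command heading 325.7°, groundspeed 129.3 kt
Leg 5: desired track 92.9°; wind correction -5.3° → command heading 87.6°, groundspeed 103.3 kt

Leg 1: heading=248.6°, groundspeed=147.3 kt
Leg 2: heading=155.9°, groundspeed=127.2 kt
Leg 3: heading=291.6°, groundspeed=140.7 kt
Leg 4: heading=325.7°, groundspeed=129.3 kt
Leg 5: heading=87.6°, groundspeed=103.3 kt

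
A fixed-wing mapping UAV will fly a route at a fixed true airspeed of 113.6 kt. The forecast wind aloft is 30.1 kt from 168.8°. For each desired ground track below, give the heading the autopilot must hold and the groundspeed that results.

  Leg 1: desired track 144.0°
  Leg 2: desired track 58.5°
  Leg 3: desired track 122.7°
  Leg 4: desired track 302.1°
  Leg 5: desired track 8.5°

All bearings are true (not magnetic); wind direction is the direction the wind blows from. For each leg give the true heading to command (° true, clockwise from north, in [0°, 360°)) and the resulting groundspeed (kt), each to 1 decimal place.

Leg 1: desired track 144.0°; wind correction +6.4° → command heading 150.4°, groundspeed 85.6 kt
Leg 2: desired track 58.5°; wind correction +14.4° → command heading 72.9°, groundspeed 120.5 kt
Leg 3: desired track 122.7°; wind correction +11.0° → command heading 133.7°, groundspeed 90.6 kt
Leg 4: desired track 302.1°; wind correction -11.1° → command heading 291.0°, groundspeed 132.1 kt
Leg 5: desired track 8.5°; wind correction +5.1° → command heading 13.6°, groundspeed 141.5 kt

Leg 1: heading=150.4°, groundspeed=85.6 kt
Leg 2: heading=72.9°, groundspeed=120.5 kt
Leg 3: heading=133.7°, groundspeed=90.6 kt
Leg 4: heading=291.0°, groundspeed=132.1 kt
Leg 5: heading=13.6°, groundspeed=141.5 kt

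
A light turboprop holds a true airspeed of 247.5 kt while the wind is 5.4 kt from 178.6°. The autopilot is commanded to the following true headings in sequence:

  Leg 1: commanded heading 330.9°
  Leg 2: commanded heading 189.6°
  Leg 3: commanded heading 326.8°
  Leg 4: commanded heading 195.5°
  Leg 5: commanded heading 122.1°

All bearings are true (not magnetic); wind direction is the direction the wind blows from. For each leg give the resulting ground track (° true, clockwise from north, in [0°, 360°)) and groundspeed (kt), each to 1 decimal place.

Leg 1: heading 330.9°; drift +0.6° → track 331.5°, groundspeed 252.3 kt
Leg 2: heading 189.6°; drift +0.2° → track 189.8°, groundspeed 242.2 kt
Leg 3: heading 326.8°; drift +0.6° → track 327.4°, groundspeed 252.1 kt
Leg 4: heading 195.5°; drift +0.4° → track 195.9°, groundspeed 242.3 kt
Leg 5: heading 122.1°; drift -1.1° → track 121.0°, groundspeed 244.6 kt

Leg 1: track=331.5°, groundspeed=252.3 kt
Leg 2: track=189.8°, groundspeed=242.2 kt
Leg 3: track=327.4°, groundspeed=252.1 kt
Leg 4: track=195.9°, groundspeed=242.3 kt
Leg 5: track=121.0°, groundspeed=244.6 kt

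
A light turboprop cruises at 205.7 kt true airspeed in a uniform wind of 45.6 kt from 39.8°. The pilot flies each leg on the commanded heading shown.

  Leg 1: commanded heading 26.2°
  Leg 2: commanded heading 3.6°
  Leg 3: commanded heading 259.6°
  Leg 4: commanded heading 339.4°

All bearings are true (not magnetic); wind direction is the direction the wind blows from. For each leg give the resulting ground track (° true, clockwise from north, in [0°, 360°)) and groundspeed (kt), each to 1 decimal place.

Leg 1: heading 26.2°; drift -3.8° → track 22.4°, groundspeed 161.7 kt
Leg 2: heading 3.6°; drift -9.1° → track 354.5°, groundspeed 171.0 kt
Leg 3: heading 259.6°; drift -6.9° → track 252.7°, groundspeed 242.5 kt
Leg 4: heading 339.4°; drift -12.2° → track 327.2°, groundspeed 187.4 kt

Leg 1: track=22.4°, groundspeed=161.7 kt
Leg 2: track=354.5°, groundspeed=171.0 kt
Leg 3: track=252.7°, groundspeed=242.5 kt
Leg 4: track=327.2°, groundspeed=187.4 kt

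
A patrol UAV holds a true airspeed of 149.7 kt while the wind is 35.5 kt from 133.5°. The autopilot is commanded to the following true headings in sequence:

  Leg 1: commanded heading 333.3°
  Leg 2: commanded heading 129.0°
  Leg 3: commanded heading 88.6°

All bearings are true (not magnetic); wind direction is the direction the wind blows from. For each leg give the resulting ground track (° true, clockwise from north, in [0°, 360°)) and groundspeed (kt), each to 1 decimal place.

Leg 1: heading 333.3°; drift -3.8° → track 329.5°, groundspeed 183.5 kt
Leg 2: heading 129.0°; drift -1.4° → track 127.6°, groundspeed 114.3 kt
Leg 3: heading 88.6°; drift -11.4° → track 77.2°, groundspeed 127.0 kt

Leg 1: track=329.5°, groundspeed=183.5 kt
Leg 2: track=127.6°, groundspeed=114.3 kt
Leg 3: track=77.2°, groundspeed=127.0 kt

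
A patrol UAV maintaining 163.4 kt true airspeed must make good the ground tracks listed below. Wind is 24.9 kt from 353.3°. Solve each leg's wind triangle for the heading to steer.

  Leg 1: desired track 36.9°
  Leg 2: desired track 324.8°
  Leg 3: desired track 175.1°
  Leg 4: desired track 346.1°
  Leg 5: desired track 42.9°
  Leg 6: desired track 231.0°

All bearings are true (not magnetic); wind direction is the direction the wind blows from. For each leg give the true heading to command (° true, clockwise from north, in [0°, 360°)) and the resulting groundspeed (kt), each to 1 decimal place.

Leg 1: heading=30.9°, groundspeed=144.5 kt
Leg 2: heading=329.0°, groundspeed=141.1 kt
Leg 3: heading=175.4°, groundspeed=188.3 kt
Leg 4: heading=347.2°, groundspeed=138.7 kt
Leg 5: heading=36.2°, groundspeed=146.2 kt
Leg 6: heading=238.4°, groundspeed=175.3 kt

Leg 1: desired track 36.9°; wind correction -6.0° → command heading 30.9°, groundspeed 144.5 kt
Leg 2: desired track 324.8°; wind correction +4.2° → command heading 329.0°, groundspeed 141.1 kt
Leg 3: desired track 175.1°; wind correction +0.3° → command heading 175.4°, groundspeed 188.3 kt
Leg 4: desired track 346.1°; wind correction +1.1° → command heading 347.2°, groundspeed 138.7 kt
Leg 5: desired track 42.9°; wind correction -6.7° → command heading 36.2°, groundspeed 146.2 kt
Leg 6: desired track 231.0°; wind correction +7.4° → command heading 238.4°, groundspeed 175.3 kt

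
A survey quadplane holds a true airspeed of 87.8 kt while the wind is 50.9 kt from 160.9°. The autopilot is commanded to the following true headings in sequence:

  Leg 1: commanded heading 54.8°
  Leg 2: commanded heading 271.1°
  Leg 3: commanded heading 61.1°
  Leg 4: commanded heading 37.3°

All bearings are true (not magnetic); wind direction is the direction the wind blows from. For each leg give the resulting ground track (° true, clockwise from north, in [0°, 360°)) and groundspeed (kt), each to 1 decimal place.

Leg 1: heading 54.8°; drift -25.6° → track 29.2°, groundspeed 113.0 kt
Leg 2: heading 271.1°; drift +24.4° → track 295.5°, groundspeed 115.7 kt
Leg 3: heading 61.1°; drift -27.5° → track 33.6°, groundspeed 108.7 kt
Leg 4: heading 37.3°; drift -20.1° → track 17.2°, groundspeed 123.5 kt

Leg 1: track=29.2°, groundspeed=113.0 kt
Leg 2: track=295.5°, groundspeed=115.7 kt
Leg 3: track=33.6°, groundspeed=108.7 kt
Leg 4: track=17.2°, groundspeed=123.5 kt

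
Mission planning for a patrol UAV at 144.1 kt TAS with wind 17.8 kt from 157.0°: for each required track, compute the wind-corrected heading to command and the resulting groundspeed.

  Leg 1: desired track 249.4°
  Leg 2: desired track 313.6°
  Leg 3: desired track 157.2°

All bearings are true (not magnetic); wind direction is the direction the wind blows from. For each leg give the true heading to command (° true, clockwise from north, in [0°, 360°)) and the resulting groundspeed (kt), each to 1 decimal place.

Leg 1: heading=242.3°, groundspeed=143.7 kt
Leg 2: heading=310.8°, groundspeed=160.3 kt
Leg 3: heading=157.2°, groundspeed=126.3 kt

Leg 1: desired track 249.4°; wind correction -7.1° → command heading 242.3°, groundspeed 143.7 kt
Leg 2: desired track 313.6°; wind correction -2.8° → command heading 310.8°, groundspeed 160.3 kt
Leg 3: desired track 157.2°; wind correction +0.0° → command heading 157.2°, groundspeed 126.3 kt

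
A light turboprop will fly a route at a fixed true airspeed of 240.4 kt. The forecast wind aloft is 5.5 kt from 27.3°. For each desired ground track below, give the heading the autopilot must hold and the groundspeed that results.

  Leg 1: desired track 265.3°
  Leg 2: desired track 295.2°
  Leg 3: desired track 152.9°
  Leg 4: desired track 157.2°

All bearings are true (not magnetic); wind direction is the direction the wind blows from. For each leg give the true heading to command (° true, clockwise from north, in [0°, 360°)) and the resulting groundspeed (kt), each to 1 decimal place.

Leg 1: heading=266.4°, groundspeed=243.3 kt
Leg 2: heading=296.5°, groundspeed=240.5 kt
Leg 3: heading=151.8°, groundspeed=243.6 kt
Leg 4: heading=156.2°, groundspeed=243.9 kt

Leg 1: desired track 265.3°; wind correction +1.1° → command heading 266.4°, groundspeed 243.3 kt
Leg 2: desired track 295.2°; wind correction +1.3° → command heading 296.5°, groundspeed 240.5 kt
Leg 3: desired track 152.9°; wind correction -1.1° → command heading 151.8°, groundspeed 243.6 kt
Leg 4: desired track 157.2°; wind correction -1.0° → command heading 156.2°, groundspeed 243.9 kt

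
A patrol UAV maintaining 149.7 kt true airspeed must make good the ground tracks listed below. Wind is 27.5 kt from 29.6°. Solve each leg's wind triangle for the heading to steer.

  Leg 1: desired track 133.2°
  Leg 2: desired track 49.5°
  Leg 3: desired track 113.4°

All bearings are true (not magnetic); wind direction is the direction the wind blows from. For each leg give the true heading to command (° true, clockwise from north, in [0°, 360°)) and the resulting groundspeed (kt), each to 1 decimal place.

Leg 1: desired track 133.2°; wind correction -10.3° → command heading 122.9°, groundspeed 153.8 kt
Leg 2: desired track 49.5°; wind correction -3.6° → command heading 45.9°, groundspeed 123.5 kt
Leg 3: desired track 113.4°; wind correction -10.5° → command heading 102.9°, groundspeed 144.2 kt

Leg 1: heading=122.9°, groundspeed=153.8 kt
Leg 2: heading=45.9°, groundspeed=123.5 kt
Leg 3: heading=102.9°, groundspeed=144.2 kt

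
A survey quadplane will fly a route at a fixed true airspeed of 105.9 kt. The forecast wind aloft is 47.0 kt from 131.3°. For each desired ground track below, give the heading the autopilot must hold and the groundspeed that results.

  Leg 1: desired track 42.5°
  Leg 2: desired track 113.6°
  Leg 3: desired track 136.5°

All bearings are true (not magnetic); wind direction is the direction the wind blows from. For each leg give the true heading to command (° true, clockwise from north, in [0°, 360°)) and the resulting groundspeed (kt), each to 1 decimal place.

Leg 1: heading=68.8°, groundspeed=93.9 kt
Leg 2: heading=121.4°, groundspeed=60.2 kt
Leg 3: heading=134.2°, groundspeed=59.0 kt

Leg 1: desired track 42.5°; wind correction +26.3° → command heading 68.8°, groundspeed 93.9 kt
Leg 2: desired track 113.6°; wind correction +7.8° → command heading 121.4°, groundspeed 60.2 kt
Leg 3: desired track 136.5°; wind correction -2.3° → command heading 134.2°, groundspeed 59.0 kt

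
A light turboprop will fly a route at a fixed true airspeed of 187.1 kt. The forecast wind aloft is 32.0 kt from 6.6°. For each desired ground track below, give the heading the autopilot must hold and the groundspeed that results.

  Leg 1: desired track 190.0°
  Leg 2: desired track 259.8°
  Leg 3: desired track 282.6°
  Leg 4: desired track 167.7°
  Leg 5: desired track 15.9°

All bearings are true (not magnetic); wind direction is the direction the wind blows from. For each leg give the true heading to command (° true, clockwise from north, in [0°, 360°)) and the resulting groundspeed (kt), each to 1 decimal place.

Leg 1: heading=190.6°, groundspeed=219.0 kt
Leg 2: heading=269.2°, groundspeed=193.8 kt
Leg 3: heading=292.4°, groundspeed=181.0 kt
Leg 4: heading=164.5°, groundspeed=217.1 kt
Leg 5: heading=14.3°, groundspeed=155.4 kt

Leg 1: desired track 190.0°; wind correction +0.6° → command heading 190.6°, groundspeed 219.0 kt
Leg 2: desired track 259.8°; wind correction +9.4° → command heading 269.2°, groundspeed 193.8 kt
Leg 3: desired track 282.6°; wind correction +9.8° → command heading 292.4°, groundspeed 181.0 kt
Leg 4: desired track 167.7°; wind correction -3.2° → command heading 164.5°, groundspeed 217.1 kt
Leg 5: desired track 15.9°; wind correction -1.6° → command heading 14.3°, groundspeed 155.4 kt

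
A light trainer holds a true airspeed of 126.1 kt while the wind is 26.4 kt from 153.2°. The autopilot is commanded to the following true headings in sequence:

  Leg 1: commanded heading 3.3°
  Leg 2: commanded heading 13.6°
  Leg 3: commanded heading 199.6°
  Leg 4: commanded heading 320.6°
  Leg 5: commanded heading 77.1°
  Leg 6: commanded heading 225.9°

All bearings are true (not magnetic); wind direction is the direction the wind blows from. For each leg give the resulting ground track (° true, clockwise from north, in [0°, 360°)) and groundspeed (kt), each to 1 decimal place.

Leg 1: track=358.2°, groundspeed=149.5 kt
Leg 2: track=6.9°, groundspeed=147.2 kt
Leg 3: track=209.6°, groundspeed=109.6 kt
Leg 4: track=322.8°, groundspeed=152.0 kt
Leg 5: track=65.0°, groundspeed=122.5 kt
Leg 6: track=237.9°, groundspeed=120.9 kt

Leg 1: heading 3.3°; drift -5.1° → track 358.2°, groundspeed 149.5 kt
Leg 2: heading 13.6°; drift -6.7° → track 6.9°, groundspeed 147.2 kt
Leg 3: heading 199.6°; drift +10.0° → track 209.6°, groundspeed 109.6 kt
Leg 4: heading 320.6°; drift +2.2° → track 322.8°, groundspeed 152.0 kt
Leg 5: heading 77.1°; drift -12.1° → track 65.0°, groundspeed 122.5 kt
Leg 6: heading 225.9°; drift +12.0° → track 237.9°, groundspeed 120.9 kt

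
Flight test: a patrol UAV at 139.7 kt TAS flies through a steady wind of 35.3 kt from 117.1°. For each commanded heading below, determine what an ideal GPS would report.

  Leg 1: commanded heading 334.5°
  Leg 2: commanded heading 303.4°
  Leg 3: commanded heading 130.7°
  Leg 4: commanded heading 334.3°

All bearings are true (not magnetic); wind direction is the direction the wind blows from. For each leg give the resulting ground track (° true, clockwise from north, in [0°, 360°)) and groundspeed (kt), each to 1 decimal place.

Leg 1: heading 334.5°; drift -7.3° → track 327.2°, groundspeed 169.1 kt
Leg 2: heading 303.4°; drift -1.3° → track 302.1°, groundspeed 174.8 kt
Leg 3: heading 130.7°; drift +4.5° → track 135.2°, groundspeed 105.7 kt
Leg 4: heading 334.3°; drift -7.2° → track 327.1°, groundspeed 169.2 kt

Leg 1: track=327.2°, groundspeed=169.1 kt
Leg 2: track=302.1°, groundspeed=174.8 kt
Leg 3: track=135.2°, groundspeed=105.7 kt
Leg 4: track=327.1°, groundspeed=169.2 kt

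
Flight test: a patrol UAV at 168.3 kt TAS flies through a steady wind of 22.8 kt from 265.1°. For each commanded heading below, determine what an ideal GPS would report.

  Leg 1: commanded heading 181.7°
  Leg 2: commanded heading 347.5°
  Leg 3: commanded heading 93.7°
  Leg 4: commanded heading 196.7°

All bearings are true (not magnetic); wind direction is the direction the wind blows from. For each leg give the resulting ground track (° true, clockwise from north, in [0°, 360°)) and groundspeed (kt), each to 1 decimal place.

Leg 1: track=173.9°, groundspeed=167.2 kt
Leg 2: track=355.3°, groundspeed=166.8 kt
Leg 3: track=92.7°, groundspeed=190.9 kt
Leg 4: track=189.1°, groundspeed=161.3 kt

Leg 1: heading 181.7°; drift -7.8° → track 173.9°, groundspeed 167.2 kt
Leg 2: heading 347.5°; drift +7.8° → track 355.3°, groundspeed 166.8 kt
Leg 3: heading 93.7°; drift -1.0° → track 92.7°, groundspeed 190.9 kt
Leg 4: heading 196.7°; drift -7.6° → track 189.1°, groundspeed 161.3 kt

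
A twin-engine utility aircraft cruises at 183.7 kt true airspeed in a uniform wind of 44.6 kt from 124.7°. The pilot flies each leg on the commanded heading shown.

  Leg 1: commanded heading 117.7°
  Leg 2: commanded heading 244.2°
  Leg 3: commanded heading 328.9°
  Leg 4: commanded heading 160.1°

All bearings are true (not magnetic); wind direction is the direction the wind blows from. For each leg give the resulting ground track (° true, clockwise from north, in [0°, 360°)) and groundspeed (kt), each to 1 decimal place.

Leg 1: heading 117.7°; drift -2.2° → track 115.5°, groundspeed 139.5 kt
Leg 2: heading 244.2°; drift +10.7° → track 254.9°, groundspeed 209.3 kt
Leg 3: heading 328.9°; drift -4.7° → track 324.2°, groundspeed 225.1 kt
Leg 4: heading 160.1°; drift +9.9° → track 170.0°, groundspeed 149.6 kt

Leg 1: track=115.5°, groundspeed=139.5 kt
Leg 2: track=254.9°, groundspeed=209.3 kt
Leg 3: track=324.2°, groundspeed=225.1 kt
Leg 4: track=170.0°, groundspeed=149.6 kt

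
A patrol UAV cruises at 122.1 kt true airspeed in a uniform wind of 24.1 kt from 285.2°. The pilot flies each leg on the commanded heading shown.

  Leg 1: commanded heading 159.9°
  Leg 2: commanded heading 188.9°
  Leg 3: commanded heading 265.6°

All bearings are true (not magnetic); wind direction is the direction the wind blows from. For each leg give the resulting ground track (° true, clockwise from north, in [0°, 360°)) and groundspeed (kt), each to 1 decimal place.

Leg 1: track=151.7°, groundspeed=137.4 kt
Leg 2: track=178.0°, groundspeed=127.0 kt
Leg 3: track=261.0°, groundspeed=99.7 kt

Leg 1: heading 159.9°; drift -8.2° → track 151.7°, groundspeed 137.4 kt
Leg 2: heading 188.9°; drift -10.9° → track 178.0°, groundspeed 127.0 kt
Leg 3: heading 265.6°; drift -4.6° → track 261.0°, groundspeed 99.7 kt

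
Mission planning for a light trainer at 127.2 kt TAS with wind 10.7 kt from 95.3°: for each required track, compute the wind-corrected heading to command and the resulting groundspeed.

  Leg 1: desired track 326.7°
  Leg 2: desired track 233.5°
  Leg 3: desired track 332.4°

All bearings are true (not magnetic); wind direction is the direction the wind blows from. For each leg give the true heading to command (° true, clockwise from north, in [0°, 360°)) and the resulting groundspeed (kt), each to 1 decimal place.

Leg 1: heading=330.5°, groundspeed=133.6 kt
Leg 2: heading=230.3°, groundspeed=135.0 kt
Leg 3: heading=336.5°, groundspeed=132.7 kt

Leg 1: desired track 326.7°; wind correction +3.8° → command heading 330.5°, groundspeed 133.6 kt
Leg 2: desired track 233.5°; wind correction -3.2° → command heading 230.3°, groundspeed 135.0 kt
Leg 3: desired track 332.4°; wind correction +4.1° → command heading 336.5°, groundspeed 132.7 kt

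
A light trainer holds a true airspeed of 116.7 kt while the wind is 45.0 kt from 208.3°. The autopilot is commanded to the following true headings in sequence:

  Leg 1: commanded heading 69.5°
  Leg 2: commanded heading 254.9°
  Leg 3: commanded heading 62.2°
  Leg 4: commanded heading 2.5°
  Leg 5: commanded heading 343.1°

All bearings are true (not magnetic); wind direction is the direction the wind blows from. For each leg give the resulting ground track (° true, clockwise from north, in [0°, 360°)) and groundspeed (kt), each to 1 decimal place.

Leg 1: track=58.4°, groundspeed=153.4 kt
Leg 2: track=275.8°, groundspeed=91.8 kt
Leg 3: track=52.9°, groundspeed=156.1 kt
Leg 4: track=9.6°, groundspeed=158.4 kt
Leg 5: track=355.2°, groundspeed=151.8 kt

Leg 1: heading 69.5°; drift -11.1° → track 58.4°, groundspeed 153.4 kt
Leg 2: heading 254.9°; drift +20.9° → track 275.8°, groundspeed 91.8 kt
Leg 3: heading 62.2°; drift -9.3° → track 52.9°, groundspeed 156.1 kt
Leg 4: heading 2.5°; drift +7.1° → track 9.6°, groundspeed 158.4 kt
Leg 5: heading 343.1°; drift +12.1° → track 355.2°, groundspeed 151.8 kt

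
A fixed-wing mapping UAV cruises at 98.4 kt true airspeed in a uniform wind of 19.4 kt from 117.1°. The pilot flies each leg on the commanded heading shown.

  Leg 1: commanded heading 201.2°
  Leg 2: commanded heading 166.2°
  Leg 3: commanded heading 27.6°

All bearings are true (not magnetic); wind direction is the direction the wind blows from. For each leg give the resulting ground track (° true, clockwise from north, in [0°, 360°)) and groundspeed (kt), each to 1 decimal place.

Leg 1: heading 201.2°; drift +11.3° → track 212.5°, groundspeed 98.3 kt
Leg 2: heading 166.2°; drift +9.7° → track 175.9°, groundspeed 86.9 kt
Leg 3: heading 27.6°; drift -11.2° → track 16.4°, groundspeed 100.1 kt

Leg 1: track=212.5°, groundspeed=98.3 kt
Leg 2: track=175.9°, groundspeed=86.9 kt
Leg 3: track=16.4°, groundspeed=100.1 kt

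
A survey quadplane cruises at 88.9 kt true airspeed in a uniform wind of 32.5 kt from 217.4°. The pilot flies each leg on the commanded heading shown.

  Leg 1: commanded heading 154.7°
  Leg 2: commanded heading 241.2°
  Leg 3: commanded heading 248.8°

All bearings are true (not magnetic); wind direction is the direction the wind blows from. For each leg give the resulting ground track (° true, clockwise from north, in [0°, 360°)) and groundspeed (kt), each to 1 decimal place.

Leg 1: track=133.4°, groundspeed=79.4 kt
Leg 2: track=253.7°, groundspeed=60.6 kt
Leg 3: track=264.3°, groundspeed=63.5 kt

Leg 1: heading 154.7°; drift -21.3° → track 133.4°, groundspeed 79.4 kt
Leg 2: heading 241.2°; drift +12.5° → track 253.7°, groundspeed 60.6 kt
Leg 3: heading 248.8°; drift +15.5° → track 264.3°, groundspeed 63.5 kt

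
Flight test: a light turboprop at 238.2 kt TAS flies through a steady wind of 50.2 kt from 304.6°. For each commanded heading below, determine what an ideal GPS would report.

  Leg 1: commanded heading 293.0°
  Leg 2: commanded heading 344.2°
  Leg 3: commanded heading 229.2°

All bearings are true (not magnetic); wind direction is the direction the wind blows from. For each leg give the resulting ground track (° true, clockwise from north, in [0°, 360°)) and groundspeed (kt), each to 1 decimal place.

Leg 1: track=289.9°, groundspeed=189.3 kt
Leg 2: track=353.3°, groundspeed=202.1 kt
Leg 3: track=217.0°, groundspeed=230.7 kt

Leg 1: heading 293.0°; drift -3.1° → track 289.9°, groundspeed 189.3 kt
Leg 2: heading 344.2°; drift +9.1° → track 353.3°, groundspeed 202.1 kt
Leg 3: heading 229.2°; drift -12.2° → track 217.0°, groundspeed 230.7 kt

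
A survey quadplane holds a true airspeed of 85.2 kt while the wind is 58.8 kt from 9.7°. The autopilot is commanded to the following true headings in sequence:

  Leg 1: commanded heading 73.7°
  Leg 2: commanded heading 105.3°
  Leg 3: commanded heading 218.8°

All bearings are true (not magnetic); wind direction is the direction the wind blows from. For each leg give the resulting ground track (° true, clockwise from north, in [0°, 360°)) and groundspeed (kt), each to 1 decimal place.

Leg 1: track=115.3°, groundspeed=79.5 kt
Leg 2: track=138.1°, groundspeed=108.1 kt
Leg 3: track=207.0°, groundspeed=139.5 kt

Leg 1: heading 73.7°; drift +41.6° → track 115.3°, groundspeed 79.5 kt
Leg 2: heading 105.3°; drift +32.8° → track 138.1°, groundspeed 108.1 kt
Leg 3: heading 218.8°; drift -11.8° → track 207.0°, groundspeed 139.5 kt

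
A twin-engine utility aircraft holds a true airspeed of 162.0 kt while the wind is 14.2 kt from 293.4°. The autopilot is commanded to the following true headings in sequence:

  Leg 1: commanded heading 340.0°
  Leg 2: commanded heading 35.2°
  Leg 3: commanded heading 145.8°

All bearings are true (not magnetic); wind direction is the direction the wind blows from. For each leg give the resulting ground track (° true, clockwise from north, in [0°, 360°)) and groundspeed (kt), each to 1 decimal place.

Leg 1: heading 340.0°; drift +3.9° → track 343.9°, groundspeed 152.6 kt
Leg 2: heading 35.2°; drift +4.8° → track 40.0°, groundspeed 165.5 kt
Leg 3: heading 145.8°; drift -2.5° → track 143.3°, groundspeed 174.2 kt

Leg 1: track=343.9°, groundspeed=152.6 kt
Leg 2: track=40.0°, groundspeed=165.5 kt
Leg 3: track=143.3°, groundspeed=174.2 kt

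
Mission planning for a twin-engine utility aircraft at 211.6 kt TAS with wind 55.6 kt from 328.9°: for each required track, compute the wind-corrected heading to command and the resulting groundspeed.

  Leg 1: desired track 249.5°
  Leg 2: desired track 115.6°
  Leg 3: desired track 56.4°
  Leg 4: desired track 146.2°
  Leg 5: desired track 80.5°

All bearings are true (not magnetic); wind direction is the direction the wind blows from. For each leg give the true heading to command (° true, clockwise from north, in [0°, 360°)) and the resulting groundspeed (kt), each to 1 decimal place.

Leg 1: heading=264.5°, groundspeed=194.2 kt
Leg 2: heading=107.3°, groundspeed=255.9 kt
Leg 3: heading=41.2°, groundspeed=201.8 kt
Leg 4: heading=145.5°, groundspeed=267.1 kt
Leg 5: heading=66.4°, groundspeed=225.7 kt

Leg 1: desired track 249.5°; wind correction +15.0° → command heading 264.5°, groundspeed 194.2 kt
Leg 2: desired track 115.6°; wind correction -8.3° → command heading 107.3°, groundspeed 255.9 kt
Leg 3: desired track 56.4°; wind correction -15.2° → command heading 41.2°, groundspeed 201.8 kt
Leg 4: desired track 146.2°; wind correction -0.7° → command heading 145.5°, groundspeed 267.1 kt
Leg 5: desired track 80.5°; wind correction -14.1° → command heading 66.4°, groundspeed 225.7 kt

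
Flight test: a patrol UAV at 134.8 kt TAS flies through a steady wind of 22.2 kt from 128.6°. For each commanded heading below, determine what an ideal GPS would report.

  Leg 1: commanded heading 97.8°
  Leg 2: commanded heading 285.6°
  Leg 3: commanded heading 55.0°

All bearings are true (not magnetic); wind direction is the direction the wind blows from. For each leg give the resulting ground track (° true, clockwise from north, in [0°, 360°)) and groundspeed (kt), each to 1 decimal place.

Leg 1: track=92.2°, groundspeed=116.3 kt
Leg 2: track=288.8°, groundspeed=155.5 kt
Leg 3: track=45.6°, groundspeed=130.3 kt

Leg 1: heading 97.8°; drift -5.6° → track 92.2°, groundspeed 116.3 kt
Leg 2: heading 285.6°; drift +3.2° → track 288.8°, groundspeed 155.5 kt
Leg 3: heading 55.0°; drift -9.4° → track 45.6°, groundspeed 130.3 kt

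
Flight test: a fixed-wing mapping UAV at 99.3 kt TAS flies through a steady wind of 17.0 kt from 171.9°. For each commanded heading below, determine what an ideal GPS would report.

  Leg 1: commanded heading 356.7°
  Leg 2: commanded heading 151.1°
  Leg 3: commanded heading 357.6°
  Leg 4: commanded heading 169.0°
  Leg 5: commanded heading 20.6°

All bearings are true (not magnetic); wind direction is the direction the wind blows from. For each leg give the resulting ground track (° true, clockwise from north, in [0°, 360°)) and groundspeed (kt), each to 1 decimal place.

Leg 1: heading 356.7°; drift -0.7° → track 356.0°, groundspeed 116.2 kt
Leg 2: heading 151.1°; drift -4.1° → track 147.0°, groundspeed 83.6 kt
Leg 3: heading 357.6°; drift -0.8° → track 356.8°, groundspeed 116.2 kt
Leg 4: heading 169.0°; drift -0.6° → track 168.4°, groundspeed 82.3 kt
Leg 5: heading 20.6°; drift -4.1° → track 16.5°, groundspeed 114.5 kt

Leg 1: track=356.0°, groundspeed=116.2 kt
Leg 2: track=147.0°, groundspeed=83.6 kt
Leg 3: track=356.8°, groundspeed=116.2 kt
Leg 4: track=168.4°, groundspeed=82.3 kt
Leg 5: track=16.5°, groundspeed=114.5 kt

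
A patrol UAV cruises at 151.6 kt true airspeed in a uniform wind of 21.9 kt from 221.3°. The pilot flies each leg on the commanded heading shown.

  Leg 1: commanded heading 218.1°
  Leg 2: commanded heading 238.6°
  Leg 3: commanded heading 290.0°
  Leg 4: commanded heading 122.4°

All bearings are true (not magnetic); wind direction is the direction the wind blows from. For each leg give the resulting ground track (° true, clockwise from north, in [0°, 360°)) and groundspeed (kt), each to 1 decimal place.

Leg 1: track=217.6°, groundspeed=129.7 kt
Leg 2: track=241.5°, groundspeed=130.9 kt
Leg 3: track=298.1°, groundspeed=145.1 kt
Leg 4: track=114.5°, groundspeed=156.5 kt

Leg 1: heading 218.1°; drift -0.5° → track 217.6°, groundspeed 129.7 kt
Leg 2: heading 238.6°; drift +2.9° → track 241.5°, groundspeed 130.9 kt
Leg 3: heading 290.0°; drift +8.1° → track 298.1°, groundspeed 145.1 kt
Leg 4: heading 122.4°; drift -7.9° → track 114.5°, groundspeed 156.5 kt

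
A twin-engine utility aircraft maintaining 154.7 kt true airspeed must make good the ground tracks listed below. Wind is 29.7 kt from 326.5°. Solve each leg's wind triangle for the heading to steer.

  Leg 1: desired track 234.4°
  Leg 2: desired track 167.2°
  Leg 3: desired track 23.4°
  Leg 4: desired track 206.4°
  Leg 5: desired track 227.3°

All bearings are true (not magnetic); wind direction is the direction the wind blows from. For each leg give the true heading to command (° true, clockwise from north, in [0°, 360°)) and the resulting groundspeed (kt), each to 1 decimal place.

Leg 1: desired track 234.4°; wind correction +11.1° → command heading 245.5°, groundspeed 152.9 kt
Leg 2: desired track 167.2°; wind correction +3.9° → command heading 171.1°, groundspeed 182.1 kt
Leg 3: desired track 23.4°; wind correction -9.3° → command heading 14.1°, groundspeed 136.5 kt
Leg 4: desired track 206.4°; wind correction +9.6° → command heading 216.0°, groundspeed 167.4 kt
Leg 5: desired track 227.3°; wind correction +10.9° → command heading 238.2°, groundspeed 156.6 kt

Leg 1: heading=245.5°, groundspeed=152.9 kt
Leg 2: heading=171.1°, groundspeed=182.1 kt
Leg 3: heading=14.1°, groundspeed=136.5 kt
Leg 4: heading=216.0°, groundspeed=167.4 kt
Leg 5: heading=238.2°, groundspeed=156.6 kt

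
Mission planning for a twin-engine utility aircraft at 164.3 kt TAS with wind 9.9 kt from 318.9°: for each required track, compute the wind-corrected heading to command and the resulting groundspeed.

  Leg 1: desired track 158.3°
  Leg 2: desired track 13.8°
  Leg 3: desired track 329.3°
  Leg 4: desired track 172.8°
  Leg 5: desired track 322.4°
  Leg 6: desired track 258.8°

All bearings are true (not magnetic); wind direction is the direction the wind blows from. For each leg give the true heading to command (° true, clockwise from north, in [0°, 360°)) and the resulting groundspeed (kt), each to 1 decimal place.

Leg 1: heading=159.4°, groundspeed=173.6 kt
Leg 2: heading=11.0°, groundspeed=158.4 kt
Leg 3: heading=328.7°, groundspeed=154.6 kt
Leg 4: heading=174.7°, groundspeed=172.4 kt
Leg 5: heading=322.2°, groundspeed=154.4 kt
Leg 6: heading=261.8°, groundspeed=159.1 kt

Leg 1: desired track 158.3°; wind correction +1.1° → command heading 159.4°, groundspeed 173.6 kt
Leg 2: desired track 13.8°; wind correction -2.8° → command heading 11.0°, groundspeed 158.4 kt
Leg 3: desired track 329.3°; wind correction -0.6° → command heading 328.7°, groundspeed 154.6 kt
Leg 4: desired track 172.8°; wind correction +1.9° → command heading 174.7°, groundspeed 172.4 kt
Leg 5: desired track 322.4°; wind correction -0.2° → command heading 322.2°, groundspeed 154.4 kt
Leg 6: desired track 258.8°; wind correction +3.0° → command heading 261.8°, groundspeed 159.1 kt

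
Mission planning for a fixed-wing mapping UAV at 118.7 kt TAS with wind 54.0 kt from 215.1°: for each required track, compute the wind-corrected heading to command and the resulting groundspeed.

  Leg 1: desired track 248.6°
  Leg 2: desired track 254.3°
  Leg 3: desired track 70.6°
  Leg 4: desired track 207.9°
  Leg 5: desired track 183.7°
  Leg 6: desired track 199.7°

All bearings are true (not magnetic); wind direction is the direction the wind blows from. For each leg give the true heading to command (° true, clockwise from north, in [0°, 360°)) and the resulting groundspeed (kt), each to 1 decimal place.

Leg 1: desired track 248.6°; wind correction -14.5° → command heading 234.1°, groundspeed 69.9 kt
Leg 2: desired track 254.3°; wind correction -16.7° → command heading 237.6°, groundspeed 71.8 kt
Leg 3: desired track 70.6°; wind correction +15.3° → command heading 85.9°, groundspeed 158.4 kt
Leg 4: desired track 207.9°; wind correction +3.3° → command heading 211.2°, groundspeed 64.9 kt
Leg 5: desired track 183.7°; wind correction +13.7° → command heading 197.4°, groundspeed 69.2 kt
Leg 6: desired track 199.7°; wind correction +6.9° → command heading 206.6°, groundspeed 65.8 kt

Leg 1: heading=234.1°, groundspeed=69.9 kt
Leg 2: heading=237.6°, groundspeed=71.8 kt
Leg 3: heading=85.9°, groundspeed=158.4 kt
Leg 4: heading=211.2°, groundspeed=64.9 kt
Leg 5: heading=197.4°, groundspeed=69.2 kt
Leg 6: heading=206.6°, groundspeed=65.8 kt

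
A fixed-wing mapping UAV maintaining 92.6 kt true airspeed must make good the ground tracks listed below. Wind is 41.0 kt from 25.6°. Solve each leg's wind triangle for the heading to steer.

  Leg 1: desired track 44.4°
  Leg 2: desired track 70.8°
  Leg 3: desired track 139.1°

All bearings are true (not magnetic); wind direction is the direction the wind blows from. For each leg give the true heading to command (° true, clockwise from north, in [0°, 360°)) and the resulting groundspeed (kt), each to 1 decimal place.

Leg 1: heading=36.2°, groundspeed=52.8 kt
Leg 2: heading=52.5°, groundspeed=59.0 kt
Leg 3: heading=115.1°, groundspeed=101.0 kt

Leg 1: desired track 44.4°; wind correction -8.2° → command heading 36.2°, groundspeed 52.8 kt
Leg 2: desired track 70.8°; wind correction -18.3° → command heading 52.5°, groundspeed 59.0 kt
Leg 3: desired track 139.1°; wind correction -24.0° → command heading 115.1°, groundspeed 101.0 kt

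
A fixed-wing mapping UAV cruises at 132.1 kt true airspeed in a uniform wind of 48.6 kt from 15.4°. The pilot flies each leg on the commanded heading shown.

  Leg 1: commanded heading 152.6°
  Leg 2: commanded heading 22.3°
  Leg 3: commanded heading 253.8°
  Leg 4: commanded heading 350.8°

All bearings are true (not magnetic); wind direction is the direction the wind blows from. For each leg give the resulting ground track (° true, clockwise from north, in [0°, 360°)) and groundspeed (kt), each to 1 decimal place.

Leg 1: track=163.7°, groundspeed=171.0 kt
Leg 2: track=26.3°, groundspeed=84.1 kt
Leg 3: track=239.1°, groundspeed=162.9 kt
Leg 4: track=337.8°, groundspeed=90.2 kt

Leg 1: heading 152.6°; drift +11.1° → track 163.7°, groundspeed 171.0 kt
Leg 2: heading 22.3°; drift +4.0° → track 26.3°, groundspeed 84.1 kt
Leg 3: heading 253.8°; drift -14.7° → track 239.1°, groundspeed 162.9 kt
Leg 4: heading 350.8°; drift -13.0° → track 337.8°, groundspeed 90.2 kt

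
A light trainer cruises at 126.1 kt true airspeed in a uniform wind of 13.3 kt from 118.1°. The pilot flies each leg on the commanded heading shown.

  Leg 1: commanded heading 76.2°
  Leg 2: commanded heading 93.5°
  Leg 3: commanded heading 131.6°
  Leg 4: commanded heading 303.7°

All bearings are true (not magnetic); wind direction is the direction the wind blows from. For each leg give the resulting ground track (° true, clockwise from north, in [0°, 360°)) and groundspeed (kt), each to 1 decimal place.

Leg 1: track=71.8°, groundspeed=116.5 kt
Leg 2: track=90.7°, groundspeed=114.1 kt
Leg 3: track=133.2°, groundspeed=113.2 kt
Leg 4: track=303.2°, groundspeed=139.3 kt

Leg 1: heading 76.2°; drift -4.4° → track 71.8°, groundspeed 116.5 kt
Leg 2: heading 93.5°; drift -2.8° → track 90.7°, groundspeed 114.1 kt
Leg 3: heading 131.6°; drift +1.6° → track 133.2°, groundspeed 113.2 kt
Leg 4: heading 303.7°; drift -0.5° → track 303.2°, groundspeed 139.3 kt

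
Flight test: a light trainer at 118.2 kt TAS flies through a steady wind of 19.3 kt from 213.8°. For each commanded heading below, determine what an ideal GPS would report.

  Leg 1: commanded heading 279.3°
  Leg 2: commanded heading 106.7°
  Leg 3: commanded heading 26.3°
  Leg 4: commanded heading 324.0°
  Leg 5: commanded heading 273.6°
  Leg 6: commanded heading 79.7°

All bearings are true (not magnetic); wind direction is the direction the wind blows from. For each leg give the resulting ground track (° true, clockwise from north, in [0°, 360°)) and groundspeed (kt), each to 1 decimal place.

Leg 1: heading 279.3°; drift +9.1° → track 288.4°, groundspeed 111.6 kt
Leg 2: heading 106.7°; drift -8.5° → track 98.2°, groundspeed 125.2 kt
Leg 3: heading 26.3°; drift +1.1° → track 27.4°, groundspeed 137.4 kt
Leg 4: heading 324.0°; drift +8.3° → track 332.3°, groundspeed 126.2 kt
Leg 5: heading 273.6°; drift +8.7° → track 282.3°, groundspeed 109.8 kt
Leg 6: heading 79.7°; drift -6.0° → track 73.7°, groundspeed 132.4 kt

Leg 1: track=288.4°, groundspeed=111.6 kt
Leg 2: track=98.2°, groundspeed=125.2 kt
Leg 3: track=27.4°, groundspeed=137.4 kt
Leg 4: track=332.3°, groundspeed=126.2 kt
Leg 5: track=282.3°, groundspeed=109.8 kt
Leg 6: track=73.7°, groundspeed=132.4 kt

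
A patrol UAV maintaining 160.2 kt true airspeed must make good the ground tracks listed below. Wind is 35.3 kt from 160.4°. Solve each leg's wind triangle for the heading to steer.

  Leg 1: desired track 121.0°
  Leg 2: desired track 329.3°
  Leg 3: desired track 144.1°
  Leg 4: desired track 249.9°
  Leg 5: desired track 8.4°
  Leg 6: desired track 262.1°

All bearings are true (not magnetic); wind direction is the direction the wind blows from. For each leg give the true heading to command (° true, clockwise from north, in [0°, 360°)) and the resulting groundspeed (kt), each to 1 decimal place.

Leg 1: desired track 121.0°; wind correction +8.0° → command heading 129.0°, groundspeed 131.3 kt
Leg 2: desired track 329.3°; wind correction -2.4° → command heading 326.9°, groundspeed 194.7 kt
Leg 3: desired track 144.1°; wind correction +3.5° → command heading 147.6°, groundspeed 126.0 kt
Leg 4: desired track 249.9°; wind correction -12.7° → command heading 237.2°, groundspeed 156.0 kt
Leg 5: desired track 8.4°; wind correction +5.9° → command heading 14.3°, groundspeed 190.5 kt
Leg 6: desired track 262.1°; wind correction -12.5° → command heading 249.6°, groundspeed 163.6 kt

Leg 1: heading=129.0°, groundspeed=131.3 kt
Leg 2: heading=326.9°, groundspeed=194.7 kt
Leg 3: heading=147.6°, groundspeed=126.0 kt
Leg 4: heading=237.2°, groundspeed=156.0 kt
Leg 5: heading=14.3°, groundspeed=190.5 kt
Leg 6: heading=249.6°, groundspeed=163.6 kt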